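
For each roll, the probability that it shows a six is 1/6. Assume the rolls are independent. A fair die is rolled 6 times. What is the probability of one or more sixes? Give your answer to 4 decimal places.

0.6651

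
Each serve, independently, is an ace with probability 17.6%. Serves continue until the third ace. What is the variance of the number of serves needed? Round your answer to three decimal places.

Y = total serves until the third success; negative binomial with r=3, p=0.176.
Var(Y) = r(1−p)/p² = 3·0.824 / 0.176² = 79.80372

79.804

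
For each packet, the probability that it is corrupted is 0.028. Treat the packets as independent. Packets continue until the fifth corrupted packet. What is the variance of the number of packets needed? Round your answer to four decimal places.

6198.9796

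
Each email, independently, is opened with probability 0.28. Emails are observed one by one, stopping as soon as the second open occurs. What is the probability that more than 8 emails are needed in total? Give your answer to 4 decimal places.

Needing more than 8 emails ⇔ fewer than 2 successes in the first 8. With X ~ Binomial(8, 0.28), P(Y > 8) = P(X ≤ 1).
  k=0: C(8,0)·0.28^0·0.72^8 = 0.072220
  k=1: C(8,1)·0.28^1·0.72^7 = 0.224686
P(X ≤ 1) = 0.296906

0.2969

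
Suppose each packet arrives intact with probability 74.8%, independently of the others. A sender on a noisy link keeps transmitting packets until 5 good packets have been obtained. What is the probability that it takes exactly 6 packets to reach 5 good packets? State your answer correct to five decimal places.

Y = trial on which the fifth success occurs; negative binomial, r=5, p=0.748.
P(Y=6) = C(5,4) · p^5 · (1−p)^1
= 5 · 0.23416 · 0.252 = 0.2950384

0.29504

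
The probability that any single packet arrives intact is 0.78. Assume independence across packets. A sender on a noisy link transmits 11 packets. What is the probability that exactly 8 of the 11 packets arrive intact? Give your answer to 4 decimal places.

X ~ Binomial(n=11, p=0.78).
P(X=8) = C(11,8) · p^8 · (1−p)^3
= 165 · 0.13701 · 0.010648 = 0.240718

0.2407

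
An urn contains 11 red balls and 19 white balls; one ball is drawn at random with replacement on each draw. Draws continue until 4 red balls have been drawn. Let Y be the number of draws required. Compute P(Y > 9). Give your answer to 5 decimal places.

Needing more than 9 draws ⇔ fewer than 4 successes in the first 9. With X ~ Binomial(9, 0.366667), P(Y > 9) = P(X ≤ 3).
  k=0: C(9,0)·0.366667^0·0.633333^9 = 0.0163942
  k=1: C(9,1)·0.366667^1·0.633333^8 = 0.0854226
  k=2: C(9,2)·0.366667^2·0.633333^7 = 0.1978207
  k=3: C(9,3)·0.366667^3·0.633333^6 = 0.2672315
P(X ≤ 3) = 0.5668690

0.56687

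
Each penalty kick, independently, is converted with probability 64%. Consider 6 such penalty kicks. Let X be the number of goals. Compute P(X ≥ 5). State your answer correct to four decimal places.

X ~ Binomial(6, 0.64); P(X ≥ 5) = Σ C(6,k) p^k (1−p)^(6−k) over k:
  k=5: C(6,5)·0.64^5·0.36^1 = 0.231928
  k=6: C(6,6)·0.64^6·0.36^0 = 0.068719
Total = 0.300648

0.3006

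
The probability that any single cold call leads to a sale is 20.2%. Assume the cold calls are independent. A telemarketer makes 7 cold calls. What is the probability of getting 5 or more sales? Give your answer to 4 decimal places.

0.0049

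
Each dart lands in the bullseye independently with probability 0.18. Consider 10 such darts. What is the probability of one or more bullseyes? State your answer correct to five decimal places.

P(at least one) = 1 − P(none) = 1 − (1 − 0.18)^10
= 1 − 0.1374480 = 0.8625520

0.86255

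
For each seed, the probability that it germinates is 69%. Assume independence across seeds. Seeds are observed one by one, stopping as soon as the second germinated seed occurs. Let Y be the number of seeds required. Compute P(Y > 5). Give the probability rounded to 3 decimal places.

0.035

Needing more than 5 seeds ⇔ fewer than 2 successes in the first 5. With X ~ Binomial(5, 0.69), P(Y > 5) = P(X ≤ 1).
  k=0: C(5,0)·0.69^0·0.31^5 = 0.00286
  k=1: C(5,1)·0.69^1·0.31^4 = 0.03186
P(X ≤ 1) = 0.03472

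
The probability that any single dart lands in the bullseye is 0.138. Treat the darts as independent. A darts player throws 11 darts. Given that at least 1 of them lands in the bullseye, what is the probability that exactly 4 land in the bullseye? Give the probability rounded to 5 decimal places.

0.05259

X ~ Binomial(11, 0.138). Want P(X=4 | X≥1) = P(X=4) / P(X≥1).
P(X=4) = C(11,4)·0.138^4·0.862^7 = 0.0423235
P(X≥1) = 1 − 0.1952450 = 0.8047550
Ratio = 0.0423235 / 0.8047550 = 0.0525917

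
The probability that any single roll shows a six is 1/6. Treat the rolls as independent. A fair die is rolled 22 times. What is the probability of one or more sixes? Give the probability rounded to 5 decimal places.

P(at least one) = 1 − P(none) = 1 − (1 − 0.166667)^22
= 1 − 0.0181139 = 0.9818861

0.98189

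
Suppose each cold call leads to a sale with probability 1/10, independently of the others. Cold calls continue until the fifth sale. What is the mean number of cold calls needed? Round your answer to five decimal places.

Y = total cold calls until the fifth success; negative binomial with r=5, p=0.10.
E[Y] = r / p = 5 / 0.10 = 50.0000000

50.00000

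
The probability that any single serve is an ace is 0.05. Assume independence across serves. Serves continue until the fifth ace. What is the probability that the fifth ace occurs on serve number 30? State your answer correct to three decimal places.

Y = trial on which the fifth success occurs; negative binomial, r=5, p=0.05.
P(Y=30) = C(29,4) · p^5 · (1−p)^25
= 23751 · 3.125e-07 · 0.27739 = 0.00206

0.002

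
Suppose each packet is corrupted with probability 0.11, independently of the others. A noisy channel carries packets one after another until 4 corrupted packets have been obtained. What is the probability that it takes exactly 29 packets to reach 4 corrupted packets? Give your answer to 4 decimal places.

0.0260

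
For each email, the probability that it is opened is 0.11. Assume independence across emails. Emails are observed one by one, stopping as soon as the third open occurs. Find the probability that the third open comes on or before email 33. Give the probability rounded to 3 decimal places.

Finishing within 33 emails ⇔ at least 3 successes in the first 33. With X ~ Binomial(33, 0.11), P(Y ≤ 33) = 1 − P(X ≤ 2).
  k=0: C(33,0)·0.11^0·0.89^33 = 0.02137
  k=1: C(33,1)·0.11^1·0.89^32 = 0.08717
  k=2: C(33,2)·0.11^2·0.89^31 = 0.17239
1 − 0.28094 = 0.71906

0.719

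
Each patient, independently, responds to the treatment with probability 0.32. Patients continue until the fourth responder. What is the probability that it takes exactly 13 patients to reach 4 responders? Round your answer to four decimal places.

Y = trial on which the fourth success occurs; negative binomial, r=4, p=0.32.
P(Y=13) = C(12,3) · p^4 · (1−p)^9
= 220 · 0.010486 · 0.031087 = 0.071714

0.0717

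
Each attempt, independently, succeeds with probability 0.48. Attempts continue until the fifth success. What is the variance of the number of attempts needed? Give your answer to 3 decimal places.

11.285

Y = total attempts until the fifth success; negative binomial with r=5, p=0.48.
Var(Y) = r(1−p)/p² = 5·0.52 / 0.48² = 11.28472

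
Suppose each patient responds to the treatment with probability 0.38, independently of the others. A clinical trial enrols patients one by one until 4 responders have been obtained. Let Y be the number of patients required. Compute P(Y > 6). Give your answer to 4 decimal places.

Needing more than 6 patients ⇔ fewer than 4 successes in the first 6. With X ~ Binomial(6, 0.38), P(Y > 6) = P(X ≤ 3).
  k=0: C(6,0)·0.38^0·0.62^6 = 0.056800
  k=1: C(6,1)·0.38^1·0.62^5 = 0.208878
  k=2: C(6,2)·0.38^2·0.62^4 = 0.320055
  k=3: C(6,3)·0.38^3·0.62^3 = 0.261551
P(X ≤ 3) = 0.847285

0.8473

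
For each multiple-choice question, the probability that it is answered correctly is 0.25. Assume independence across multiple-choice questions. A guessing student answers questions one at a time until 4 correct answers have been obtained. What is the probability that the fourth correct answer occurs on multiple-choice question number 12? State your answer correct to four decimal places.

0.0645

Y = trial on which the fourth success occurs; negative binomial, r=4, p=0.25.
P(Y=12) = C(11,3) · p^4 · (1−p)^8
= 165 · 0.0039062 · 0.10011 = 0.064526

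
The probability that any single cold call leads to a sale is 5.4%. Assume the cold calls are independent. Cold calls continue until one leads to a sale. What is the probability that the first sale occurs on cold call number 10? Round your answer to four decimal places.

Geometric (trials to first success), p = 0.054.
P(Y = 10) = (1−p)^9 · p = 0.60676 · 0.054 = 0.032765

0.0328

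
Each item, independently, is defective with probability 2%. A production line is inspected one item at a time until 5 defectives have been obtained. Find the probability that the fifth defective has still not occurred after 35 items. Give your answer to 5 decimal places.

0.99937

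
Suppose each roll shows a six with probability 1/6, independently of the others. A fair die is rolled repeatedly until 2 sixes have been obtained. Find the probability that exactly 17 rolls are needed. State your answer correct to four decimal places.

0.0288

Y = trial on which the second success occurs; negative binomial, r=2, p=0.166667.
P(Y=17) = C(16,1) · p^2 · (1−p)^15
= 16 · 0.027778 · 0.064905 = 0.028847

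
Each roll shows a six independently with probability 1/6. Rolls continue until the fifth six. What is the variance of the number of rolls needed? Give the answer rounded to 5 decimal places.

150.00000

Y = total rolls until the fifth success; negative binomial with r=5, p=0.166667.
Var(Y) = r(1−p)/p² = 5·0.833333 / 0.166667² = 150.0000000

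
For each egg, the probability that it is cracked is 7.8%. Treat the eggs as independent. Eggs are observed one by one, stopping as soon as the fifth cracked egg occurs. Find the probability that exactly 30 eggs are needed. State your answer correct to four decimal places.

0.0090

Y = trial on which the fifth success occurs; negative binomial, r=5, p=0.078.
P(Y=30) = C(29,4) · p^5 · (1−p)^25
= 23751 · 2.8872e-06 · 0.1313 = 0.009004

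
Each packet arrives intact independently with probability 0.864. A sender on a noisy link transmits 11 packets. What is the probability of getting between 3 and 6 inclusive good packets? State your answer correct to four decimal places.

0.0105

X ~ Binomial(11, 0.864); P(3 ≤ X ≤ 6) = Σ C(11,k) p^k (1−p)^(11−k) over k:
  k=3: C(11,3)·0.864^3·0.136^8 = 0.000012
  k=4: C(11,4)·0.864^4·0.136^7 = 0.000158
  k=5: C(11,5)·0.864^5·0.136^6 = 0.001407
  k=6: C(11,6)·0.864^6·0.136^5 = 0.008942
Total = 0.010520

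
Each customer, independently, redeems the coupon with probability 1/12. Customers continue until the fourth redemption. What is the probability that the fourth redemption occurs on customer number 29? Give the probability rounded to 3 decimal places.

Y = trial on which the fourth success occurs; negative binomial, r=4, p=0.083333.
P(Y=29) = C(28,3) · p^4 · (1−p)^25
= 3276 · 4.8225e-05 · 0.11358 = 0.01794

0.018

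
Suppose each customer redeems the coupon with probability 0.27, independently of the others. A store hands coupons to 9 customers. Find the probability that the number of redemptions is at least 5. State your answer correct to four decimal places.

0.0662

X ~ Binomial(9, 0.27); P(X ≥ 5) = Σ C(9,k) p^k (1−p)^(9−k) over k:
  k=5: C(9,5)·0.27^5·0.73^4 = 0.051343
  k=6: C(9,6)·0.27^6·0.73^3 = 0.012660
  k=7: C(9,7)·0.27^7·0.73^2 = 0.002007
  k=8: C(9,8)·0.27^8·0.73^1 = 0.000186
  k=9: C(9,9)·0.27^9·0.73^0 = 0.000008
Total = 0.066203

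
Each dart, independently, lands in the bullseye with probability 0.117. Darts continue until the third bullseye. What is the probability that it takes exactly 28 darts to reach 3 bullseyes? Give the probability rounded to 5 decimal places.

Y = trial on which the third success occurs; negative binomial, r=3, p=0.117.
P(Y=28) = C(27,2) · p^3 · (1−p)^25
= 351 · 0.0016016 · 0.044567 = 0.0250543

0.02505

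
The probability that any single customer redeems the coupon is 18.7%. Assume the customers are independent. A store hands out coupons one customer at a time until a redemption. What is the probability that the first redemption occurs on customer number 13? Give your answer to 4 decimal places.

Geometric (trials to first success), p = 0.187.
P(Y = 13) = (1−p)^12 · p = 0.083385 · 0.187 = 0.015593

0.0156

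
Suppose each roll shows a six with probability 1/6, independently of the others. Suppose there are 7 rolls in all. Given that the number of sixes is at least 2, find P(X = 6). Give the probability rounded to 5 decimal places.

X ~ Binomial(7, 0.166667). Want P(X=6 | X≥2) = P(X=6) / P(X≥2).
P(X=6) = C(7,6)·0.166667^6·0.833333^1 = 0.0001250
P(X≥2) = 1 − 0.2790816 − 0.3907143 = 0.3302040
Ratio = 0.0001250 / 0.3302040 = 0.0003786

0.00038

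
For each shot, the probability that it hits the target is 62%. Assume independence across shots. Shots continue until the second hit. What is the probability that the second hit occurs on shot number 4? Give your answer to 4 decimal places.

Y = trial on which the second success occurs; negative binomial, r=2, p=0.62.
P(Y=4) = C(3,1) · p^2 · (1−p)^2
= 3 · 0.3844 · 0.1444 = 0.166522

0.1665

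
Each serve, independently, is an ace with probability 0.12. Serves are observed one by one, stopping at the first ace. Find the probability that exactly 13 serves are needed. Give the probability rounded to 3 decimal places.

Geometric (trials to first success), p = 0.12.
P(Y = 13) = (1−p)^12 · p = 0.21567 · 0.12 = 0.02588

0.026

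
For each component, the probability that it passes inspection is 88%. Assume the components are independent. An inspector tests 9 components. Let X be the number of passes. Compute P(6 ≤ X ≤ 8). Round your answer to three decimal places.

X ~ Binomial(9, 0.88); P(6 ≤ X ≤ 8) = Σ C(9,k) p^k (1−p)^(9−k) over k:
  k=6: C(9,6)·0.88^6·0.12^3 = 0.06741
  k=7: C(9,7)·0.88^7·0.12^2 = 0.21186
  k=8: C(9,8)·0.88^8·0.12^1 = 0.38841
Total = 0.66767

0.668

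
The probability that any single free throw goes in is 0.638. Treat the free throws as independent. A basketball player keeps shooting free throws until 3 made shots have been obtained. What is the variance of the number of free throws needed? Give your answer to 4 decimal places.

2.6680

Y = total free throws until the third success; negative binomial with r=3, p=0.638.
Var(Y) = r(1−p)/p² = 3·0.362 / 0.638² = 2.668016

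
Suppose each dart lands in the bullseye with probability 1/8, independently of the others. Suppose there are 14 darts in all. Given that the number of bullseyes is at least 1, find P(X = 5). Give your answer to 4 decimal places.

0.0217

X ~ Binomial(14, 0.125). Want P(X=5 | X≥1) = P(X=5) / P(X≥1).
P(X=5) = C(14,5)·0.125^5·0.875^9 = 0.018369
P(X≥1) = 1 − 0.154210 = 0.845790
Ratio = 0.018369 / 0.845790 = 0.021718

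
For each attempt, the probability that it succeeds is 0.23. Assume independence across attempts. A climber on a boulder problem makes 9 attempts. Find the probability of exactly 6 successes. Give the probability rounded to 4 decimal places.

X ~ Binomial(n=9, p=0.23).
P(X=6) = C(9,6) · p^6 · (1−p)^3
= 84 · 0.00014804 · 0.45653 = 0.005677

0.0057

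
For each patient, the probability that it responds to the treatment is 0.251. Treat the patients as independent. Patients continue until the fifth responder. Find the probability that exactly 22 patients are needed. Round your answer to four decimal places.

0.0438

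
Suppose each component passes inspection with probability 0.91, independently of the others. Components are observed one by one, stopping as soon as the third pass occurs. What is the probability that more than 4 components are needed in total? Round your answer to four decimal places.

Needing more than 4 components ⇔ fewer than 3 successes in the first 4. With X ~ Binomial(4, 0.91), P(Y > 4) = P(X ≤ 2).
  k=0: C(4,0)·0.91^0·0.09^4 = 0.000066
  k=1: C(4,1)·0.91^1·0.09^3 = 0.002654
  k=2: C(4,2)·0.91^2·0.09^2 = 0.040246
P(X ≤ 2) = 0.042965

0.0430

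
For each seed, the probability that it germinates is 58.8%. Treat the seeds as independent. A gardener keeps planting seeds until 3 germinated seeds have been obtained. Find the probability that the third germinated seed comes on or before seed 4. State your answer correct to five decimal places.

0.45457

Finishing within 4 seeds ⇔ at least 3 successes in the first 4. With X ~ Binomial(4, 0.588), P(Y ≤ 4) = 1 − P(X ≤ 2).
  k=0: C(4,0)·0.588^0·0.412^4 = 0.0288130
  k=1: C(4,1)·0.588^1·0.412^3 = 0.1644860
  k=2: C(4,2)·0.588^2·0.412^2 = 0.3521278
1 − 0.5454269 = 0.4545731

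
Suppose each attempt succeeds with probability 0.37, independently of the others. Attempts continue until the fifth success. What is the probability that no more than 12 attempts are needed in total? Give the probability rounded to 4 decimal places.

Finishing within 12 attempts ⇔ at least 5 successes in the first 12. With X ~ Binomial(12, 0.37), P(Y ≤ 12) = 1 − P(X ≤ 4).
  k=0: C(12,0)·0.37^0·0.63^12 = 0.003909
  k=1: C(12,1)·0.37^1·0.63^11 = 0.027550
  k=2: C(12,2)·0.37^2·0.63^10 = 0.088992
  k=3: C(12,3)·0.37^3·0.63^9 = 0.174218
  k=4: C(12,4)·0.37^4·0.63^8 = 0.230217
1 − 0.524886 = 0.475114

0.4751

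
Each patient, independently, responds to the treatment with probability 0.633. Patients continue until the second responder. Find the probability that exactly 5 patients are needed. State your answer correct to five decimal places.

0.07923

Y = trial on which the second success occurs; negative binomial, r=2, p=0.633.
P(Y=5) = C(4,1) · p^2 · (1−p)^3
= 4 · 0.40069 · 0.049431 = 0.0792256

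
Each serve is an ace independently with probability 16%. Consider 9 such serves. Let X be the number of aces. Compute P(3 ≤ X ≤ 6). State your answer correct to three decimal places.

0.163

X ~ Binomial(9, 0.16); P(3 ≤ X ≤ 6) = Σ C(9,k) p^k (1−p)^(9−k) over k:
  k=3: C(9,3)·0.16^3·0.84^6 = 0.12087
  k=4: C(9,4)·0.16^4·0.84^5 = 0.03453
  k=5: C(9,5)·0.16^5·0.84^4 = 0.00658
  k=6: C(9,6)·0.16^6·0.84^3 = 0.00084
Total = 0.16282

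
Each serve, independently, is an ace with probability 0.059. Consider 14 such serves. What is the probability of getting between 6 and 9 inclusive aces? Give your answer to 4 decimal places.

X ~ Binomial(14, 0.059); P(6 ≤ X ≤ 9) = Σ C(14,k) p^k (1−p)^(14−k) over k:
  k=6: C(14,6)·0.059^6·0.941^8 = 0.000078
  k=7: C(14,7)·0.059^7·0.941^7 = 0.000006
  k=8: C(14,8)·0.059^8·0.941^6 = 0.000000
  k=9: C(14,9)·0.059^9·0.941^5 = 0.000000
Total = 0.000084

0.0001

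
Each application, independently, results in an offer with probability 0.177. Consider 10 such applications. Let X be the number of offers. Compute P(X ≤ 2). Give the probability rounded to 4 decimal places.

0.7459

X ~ Binomial(10, 0.177); P(X ≤ 2) = Σ C(10,k) p^k (1−p)^(10−k) over k:
  k=0: C(10,0)·0.177^0·0.823^10 = 0.142560
  k=1: C(10,1)·0.177^1·0.823^9 = 0.306600
  k=2: C(10,2)·0.177^2·0.823^8 = 0.296727
Total = 0.745887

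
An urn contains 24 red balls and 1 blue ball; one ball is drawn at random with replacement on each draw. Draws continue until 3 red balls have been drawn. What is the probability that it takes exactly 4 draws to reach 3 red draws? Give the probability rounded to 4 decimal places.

0.1062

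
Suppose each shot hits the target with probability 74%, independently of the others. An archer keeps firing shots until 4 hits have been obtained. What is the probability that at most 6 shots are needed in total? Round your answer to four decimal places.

Finishing within 6 shots ⇔ at least 4 successes in the first 6. With X ~ Binomial(6, 0.74), P(Y ≤ 6) = 1 − P(X ≤ 3).
  k=0: C(6,0)·0.74^0·0.26^6 = 0.000309
  k=1: C(6,1)·0.74^1·0.26^5 = 0.005275
  k=2: C(6,2)·0.74^2·0.26^4 = 0.037536
  k=3: C(6,3)·0.74^3·0.26^3 = 0.142444
1 − 0.185565 = 0.814435

0.8144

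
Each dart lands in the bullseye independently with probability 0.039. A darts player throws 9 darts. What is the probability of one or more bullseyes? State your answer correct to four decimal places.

P(at least one) = 1 − P(none) = 1 − (1 − 0.039)^9
= 1 − 0.699054 = 0.300946

0.3009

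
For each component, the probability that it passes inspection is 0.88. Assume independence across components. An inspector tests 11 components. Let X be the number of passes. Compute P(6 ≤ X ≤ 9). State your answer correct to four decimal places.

0.3865

X ~ Binomial(11, 0.88); P(6 ≤ X ≤ 9) = Σ C(11,k) p^k (1−p)^(11−k) over k:
  k=6: C(11,6)·0.88^6·0.12^5 = 0.005339
  k=7: C(11,7)·0.88^7·0.12^4 = 0.027965
  k=8: C(11,8)·0.88^8·0.12^3 = 0.102539
  k=9: C(11,9)·0.88^9·0.12^2 = 0.250651
Total = 0.386494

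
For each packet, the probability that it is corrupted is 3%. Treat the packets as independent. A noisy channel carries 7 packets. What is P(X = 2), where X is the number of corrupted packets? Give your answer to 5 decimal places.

X ~ Binomial(n=7, p=0.03).
P(X=2) = C(7,2) · p^2 · (1−p)^5
= 21 · 0.0009 · 0.85873 = 0.0162301

0.01623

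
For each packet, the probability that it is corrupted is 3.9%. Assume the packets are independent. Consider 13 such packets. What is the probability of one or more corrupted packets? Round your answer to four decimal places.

P(at least one) = 1 − P(none) = 1 − (1 − 0.039)^13
= 1 − 0.596217 = 0.403783

0.4038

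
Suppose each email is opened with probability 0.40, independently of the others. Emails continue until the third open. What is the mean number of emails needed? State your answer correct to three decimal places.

7.500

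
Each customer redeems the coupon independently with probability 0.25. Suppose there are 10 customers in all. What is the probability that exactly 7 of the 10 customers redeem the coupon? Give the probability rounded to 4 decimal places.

0.0031

X ~ Binomial(n=10, p=0.25).
P(X=7) = C(10,7) · p^7 · (1−p)^3
= 120 · 6.1035e-05 · 0.42188 = 0.003090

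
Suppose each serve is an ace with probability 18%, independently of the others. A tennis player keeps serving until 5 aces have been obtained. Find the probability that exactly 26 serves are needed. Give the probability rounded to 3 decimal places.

Y = trial on which the fifth success occurs; negative binomial, r=5, p=0.18.
P(Y=26) = C(25,4) · p^5 · (1−p)^21
= 12650 · 0.00018896 · 0.015491 = 0.03703

0.037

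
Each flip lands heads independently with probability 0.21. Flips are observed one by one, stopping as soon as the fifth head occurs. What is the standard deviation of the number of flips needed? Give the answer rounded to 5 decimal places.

9.46410

Y = total flips until the fifth success; negative binomial with r=5, p=0.21.
SD(Y) = √[r(1−p)/p²] = √(89.5691610) = 9.4640985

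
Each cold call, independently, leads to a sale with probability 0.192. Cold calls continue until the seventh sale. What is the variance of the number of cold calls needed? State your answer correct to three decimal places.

153.429

Y = total cold calls until the seventh success; negative binomial with r=7, p=0.192.
Var(Y) = r(1−p)/p² = 7·0.808 / 0.192² = 153.42882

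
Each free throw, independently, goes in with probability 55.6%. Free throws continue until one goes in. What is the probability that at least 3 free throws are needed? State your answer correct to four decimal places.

0.1971

Y = number of free throws to the first success; geometric, p = 0.556.
P(Y > 2) = P(first 2 all fail) = (1−p)^2 = 0.197136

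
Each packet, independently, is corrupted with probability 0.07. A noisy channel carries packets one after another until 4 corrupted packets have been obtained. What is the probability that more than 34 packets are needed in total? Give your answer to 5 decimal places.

0.78777

Needing more than 34 packets ⇔ fewer than 4 successes in the first 34. With X ~ Binomial(34, 0.07), P(Y > 34) = P(X ≤ 3).
  k=0: C(34,0)·0.07^0·0.93^34 = 0.0848048
  k=1: C(34,1)·0.07^1·0.93^33 = 0.2170272
  k=2: C(34,2)·0.07^2·0.93^32 = 0.2695338
  k=3: C(34,3)·0.07^3·0.93^31 = 0.2163999
P(X ≤ 3) = 0.7877658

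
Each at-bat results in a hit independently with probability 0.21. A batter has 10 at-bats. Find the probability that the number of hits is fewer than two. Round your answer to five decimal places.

0.34637

X ~ Binomial(10, 0.21); P(X ≤ 1) = Σ C(10,k) p^k (1−p)^(10−k) over k:
  k=0: C(10,0)·0.21^0·0.79^10 = 0.0946828
  k=1: C(10,1)·0.21^1·0.79^9 = 0.2516884
Total = 0.3463711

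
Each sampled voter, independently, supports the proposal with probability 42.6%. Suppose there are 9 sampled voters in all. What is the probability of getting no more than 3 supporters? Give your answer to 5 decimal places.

0.41833

X ~ Binomial(9, 0.426); P(X ≤ 3) = Σ C(9,k) p^k (1−p)^(9−k) over k:
  k=0: C(9,0)·0.426^0·0.574^9 = 0.0067641
  k=1: C(9,1)·0.426^1·0.574^8 = 0.0451801
  k=2: C(9,2)·0.426^2·0.574^7 = 0.1341235
  k=3: C(9,3)·0.426^3·0.574^6 = 0.2322627
Total = 0.4183304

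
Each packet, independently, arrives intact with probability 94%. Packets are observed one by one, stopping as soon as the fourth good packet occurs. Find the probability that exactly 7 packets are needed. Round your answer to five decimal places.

Y = trial on which the fourth success occurs; negative binomial, r=4, p=0.94.
P(Y=7) = C(6,3) · p^4 · (1−p)^3
= 20 · 0.78075 · 0.000216 = 0.0033728

0.00337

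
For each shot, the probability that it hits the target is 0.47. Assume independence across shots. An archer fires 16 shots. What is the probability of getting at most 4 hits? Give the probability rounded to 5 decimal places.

0.06301

X ~ Binomial(16, 0.47); P(X ≤ 4) = Σ C(16,k) p^k (1−p)^(16−k) over k:
  k=0: C(16,0)·0.47^0·0.53^16 = 0.0000388
  k=1: C(16,1)·0.47^1·0.53^15 = 0.0005500
  k=2: C(16,2)·0.47^2·0.53^14 = 0.0036580
  k=3: C(16,3)·0.47^3·0.53^13 = 0.0151380
  k=4: C(16,4)·0.47^4·0.53^12 = 0.0436288
Total = 0.0630135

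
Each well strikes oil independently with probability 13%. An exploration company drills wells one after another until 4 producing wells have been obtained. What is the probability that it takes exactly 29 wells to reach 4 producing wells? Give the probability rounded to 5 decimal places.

0.02878

Y = trial on which the fourth success occurs; negative binomial, r=4, p=0.13.
P(Y=29) = C(28,3) · p^4 · (1−p)^25
= 3276 · 0.00028561 · 0.03076 = 0.0287805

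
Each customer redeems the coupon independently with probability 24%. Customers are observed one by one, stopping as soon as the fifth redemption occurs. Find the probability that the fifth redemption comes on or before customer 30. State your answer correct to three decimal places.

0.879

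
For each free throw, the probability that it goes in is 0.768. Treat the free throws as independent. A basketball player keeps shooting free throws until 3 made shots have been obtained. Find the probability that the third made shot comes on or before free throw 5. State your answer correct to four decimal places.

0.9146

Finishing within 5 free throws ⇔ at least 3 successes in the first 5. With X ~ Binomial(5, 0.768), P(Y ≤ 5) = 1 − P(X ≤ 2).
  k=0: C(5,0)·0.768^0·0.232^5 = 0.000672
  k=1: C(5,1)·0.768^1·0.232^4 = 0.011125
  k=2: C(5,2)·0.768^2·0.232^3 = 0.073652
1 − 0.085449 = 0.914551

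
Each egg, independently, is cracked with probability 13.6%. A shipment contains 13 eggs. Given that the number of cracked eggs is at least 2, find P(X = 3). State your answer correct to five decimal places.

0.30626

X ~ Binomial(13, 0.136). Want P(X=3 | X≥2) = P(X=3) / P(X≥2).
P(X=3) = C(13,3)·0.136^3·0.864^10 = 0.1667709
P(X≥2) = 1 − 0.1495129 − 0.3059477 = 0.5445394
Ratio = 0.1667709 / 0.5445394 = 0.3062604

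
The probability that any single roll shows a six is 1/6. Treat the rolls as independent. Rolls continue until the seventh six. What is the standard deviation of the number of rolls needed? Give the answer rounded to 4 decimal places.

14.4914

Y = total rolls until the seventh success; negative binomial with r=7, p=0.166667.
SD(Y) = √[r(1−p)/p²] = √(210.000000) = 14.491377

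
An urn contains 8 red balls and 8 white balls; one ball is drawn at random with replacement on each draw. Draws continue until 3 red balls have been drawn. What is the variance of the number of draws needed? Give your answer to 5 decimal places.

Y = total draws until the third success; negative binomial with r=3, p=0.50.
Var(Y) = r(1−p)/p² = 3·0.50 / 0.50² = 6.0000000

6.00000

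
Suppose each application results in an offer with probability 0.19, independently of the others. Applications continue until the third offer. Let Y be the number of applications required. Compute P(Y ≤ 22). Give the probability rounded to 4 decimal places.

0.8170

Finishing within 22 applications ⇔ at least 3 successes in the first 22. With X ~ Binomial(22, 0.19), P(Y ≤ 22) = 1 − P(X ≤ 2).
  k=0: C(22,0)·0.19^0·0.81^22 = 0.009698
  k=1: C(22,1)·0.19^1·0.81^21 = 0.050045
  k=2: C(22,2)·0.19^2·0.81^20 = 0.123259
1 − 0.183002 = 0.816998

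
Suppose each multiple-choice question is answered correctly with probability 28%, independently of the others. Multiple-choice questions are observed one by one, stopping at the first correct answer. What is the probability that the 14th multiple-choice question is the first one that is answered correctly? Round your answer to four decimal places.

0.0039

Geometric (trials to first success), p = 0.28.
P(Y = 14) = (1−p)^13 · p = 0.013974 · 0.28 = 0.003913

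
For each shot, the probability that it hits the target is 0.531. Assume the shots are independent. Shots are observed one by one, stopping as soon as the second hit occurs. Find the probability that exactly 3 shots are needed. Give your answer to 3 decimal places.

0.264

Y = trial on which the second success occurs; negative binomial, r=2, p=0.531.
P(Y=3) = C(2,1) · p^2 · (1−p)^1
= 2 · 0.28196 · 0.469 = 0.26448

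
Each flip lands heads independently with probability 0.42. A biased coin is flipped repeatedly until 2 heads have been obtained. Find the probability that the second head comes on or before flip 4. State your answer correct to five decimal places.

Finishing within 4 flips ⇔ at least 2 successes in the first 4. With X ~ Binomial(4, 0.42), P(Y ≤ 4) = 1 − P(X ≤ 1).
  k=0: C(4,0)·0.42^0·0.58^4 = 0.1131650
  k=1: C(4,1)·0.42^1·0.58^3 = 0.3277882
1 − 0.4409531 = 0.5590469

0.55905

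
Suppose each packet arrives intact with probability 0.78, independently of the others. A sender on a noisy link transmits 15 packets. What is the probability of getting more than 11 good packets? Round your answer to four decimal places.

X ~ Binomial(15, 0.78); P(X ≥ 12) = Σ C(15,k) p^k (1−p)^(15−k) over k:
  k=12: C(15,12)·0.78^12·0.22^3 = 0.245705
  k=13: C(15,13)·0.78^13·0.22^2 = 0.201032
  k=14: C(15,14)·0.78^14·0.22^1 = 0.101821
  k=15: C(15,15)·0.78^15·0.22^0 = 0.024067
Total = 0.572625

0.5726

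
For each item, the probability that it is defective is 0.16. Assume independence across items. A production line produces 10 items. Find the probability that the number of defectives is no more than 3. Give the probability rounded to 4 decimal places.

X ~ Binomial(10, 0.16); P(X ≤ 3) = Σ C(10,k) p^k (1−p)^(10−k) over k:
  k=0: C(10,0)·0.16^0·0.84^10 = 0.174901
  k=1: C(10,1)·0.16^1·0.84^9 = 0.333145
  k=2: C(10,2)·0.16^2·0.84^8 = 0.285553
  k=3: C(10,3)·0.16^3·0.84^7 = 0.145043
Total = 0.938642

0.9386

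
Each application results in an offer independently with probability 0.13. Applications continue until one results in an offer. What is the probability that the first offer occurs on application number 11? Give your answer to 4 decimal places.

Geometric (trials to first success), p = 0.13.
P(Y = 11) = (1−p)^10 · p = 0.24842 · 0.13 = 0.032295

0.0323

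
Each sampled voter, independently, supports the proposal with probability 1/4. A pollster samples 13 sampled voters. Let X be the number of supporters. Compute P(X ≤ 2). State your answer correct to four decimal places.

X ~ Binomial(13, 0.25); P(X ≤ 2) = Σ C(13,k) p^k (1−p)^(13−k) over k:
  k=0: C(13,0)·0.25^0·0.75^13 = 0.023757
  k=1: C(13,1)·0.25^1·0.75^12 = 0.102948
  k=2: C(13,2)·0.25^2·0.75^11 = 0.205896
Total = 0.332602

0.3326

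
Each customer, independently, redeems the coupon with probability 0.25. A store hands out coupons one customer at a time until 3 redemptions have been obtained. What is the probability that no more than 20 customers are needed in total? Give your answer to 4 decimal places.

0.9087

Finishing within 20 customers ⇔ at least 3 successes in the first 20. With X ~ Binomial(20, 0.25), P(Y ≤ 20) = 1 − P(X ≤ 2).
  k=0: C(20,0)·0.25^0·0.75^20 = 0.003171
  k=1: C(20,1)·0.25^1·0.75^19 = 0.021141
  k=2: C(20,2)·0.25^2·0.75^18 = 0.066948
1 − 0.091260 = 0.908740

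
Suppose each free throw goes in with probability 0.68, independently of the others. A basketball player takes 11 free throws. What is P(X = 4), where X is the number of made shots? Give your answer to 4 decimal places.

X ~ Binomial(n=11, p=0.68).
P(X=4) = C(11,4) · p^4 · (1−p)^7
= 330 · 0.21381 · 0.0003436 = 0.024244

0.0242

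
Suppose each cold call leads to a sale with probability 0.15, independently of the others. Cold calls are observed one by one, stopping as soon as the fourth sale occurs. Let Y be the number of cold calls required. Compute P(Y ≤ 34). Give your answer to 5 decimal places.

0.77153

Finishing within 34 cold calls ⇔ at least 4 successes in the first 34. With X ~ Binomial(34, 0.15), P(Y ≤ 34) = 1 − P(X ≤ 3).
  k=0: C(34,0)·0.15^0·0.85^34 = 0.0039833
  k=1: C(34,1)·0.15^1·0.85^33 = 0.0238998
  k=2: C(34,2)·0.15^2·0.85^32 = 0.0695907
  k=3: C(34,3)·0.15^3·0.85^31 = 0.1309942
1 − 0.2284680 = 0.7715320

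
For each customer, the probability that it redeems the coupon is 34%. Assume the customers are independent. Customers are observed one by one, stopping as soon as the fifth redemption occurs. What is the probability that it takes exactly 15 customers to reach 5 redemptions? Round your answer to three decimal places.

0.071

Y = trial on which the fifth success occurs; negative binomial, r=5, p=0.34.
P(Y=15) = C(14,4) · p^5 · (1−p)^10
= 1001 · 0.0045435 · 0.015683 = 0.07133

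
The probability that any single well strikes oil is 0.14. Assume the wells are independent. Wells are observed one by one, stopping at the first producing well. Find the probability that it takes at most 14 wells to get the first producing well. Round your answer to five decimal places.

0.87895

Y = number of wells to the first success; geometric, p = 0.14.
P(Y ≤ 14) = 1 − (1−p)^14 = 1 − 0.1210538 = 0.8789462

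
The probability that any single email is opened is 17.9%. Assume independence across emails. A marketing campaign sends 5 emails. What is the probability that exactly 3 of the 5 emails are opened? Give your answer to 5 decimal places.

X ~ Binomial(n=5, p=0.179).
P(X=3) = C(5,3) · p^3 · (1−p)^2
= 10 · 0.0057353 · 0.67404 = 0.0386585

0.03866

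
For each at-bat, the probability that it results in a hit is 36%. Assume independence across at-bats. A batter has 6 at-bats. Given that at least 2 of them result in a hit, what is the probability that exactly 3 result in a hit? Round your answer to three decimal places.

0.350

X ~ Binomial(6, 0.36). Want P(X=3 | X≥2) = P(X=3) / P(X≥2).
P(X=3) = C(6,3)·0.36^3·0.64^3 = 0.24461
P(X≥2) = 1 − 0.06872 − 0.23193 = 0.69935
Ratio = 0.24461 / 0.69935 = 0.34977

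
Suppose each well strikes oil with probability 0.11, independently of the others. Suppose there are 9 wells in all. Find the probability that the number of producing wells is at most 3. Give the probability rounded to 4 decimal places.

0.9883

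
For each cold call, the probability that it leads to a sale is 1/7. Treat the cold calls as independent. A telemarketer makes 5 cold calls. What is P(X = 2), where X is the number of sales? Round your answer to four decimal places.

X ~ Binomial(n=5, p=0.142857).
P(X=2) = C(5,2) · p^2 · (1−p)^3
= 10 · 0.020408 · 0.62974 = 0.128518

0.1285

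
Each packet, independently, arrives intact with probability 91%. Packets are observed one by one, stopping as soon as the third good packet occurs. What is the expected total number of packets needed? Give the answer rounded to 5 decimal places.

3.29670

Y = total packets until the third success; negative binomial with r=3, p=0.91.
E[Y] = r / p = 3 / 0.91 = 3.2967033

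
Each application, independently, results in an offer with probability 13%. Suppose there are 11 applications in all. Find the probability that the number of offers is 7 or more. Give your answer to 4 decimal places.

0.0001

X ~ Binomial(11, 0.13); P(X ≥ 7) = Σ C(11,k) p^k (1−p)^(11−k) over k:
  k=7: C(11,7)·0.13^7·0.87^4 = 0.000119
  k=8: C(11,8)·0.13^8·0.87^3 = 0.000009
  k=9: C(11,9)·0.13^9·0.87^2 = 0.000000
  k=10: C(11,10)·0.13^10·0.87^1 = 0.000000
  k=11: C(11,11)·0.13^11·0.87^0 = 0.000000
Total = 0.000128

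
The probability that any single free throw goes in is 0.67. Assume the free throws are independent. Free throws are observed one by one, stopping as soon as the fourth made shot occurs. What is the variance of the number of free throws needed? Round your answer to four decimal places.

Y = total free throws until the fourth success; negative binomial with r=4, p=0.67.
Var(Y) = r(1−p)/p² = 4·0.33 / 0.67² = 2.940521

2.9405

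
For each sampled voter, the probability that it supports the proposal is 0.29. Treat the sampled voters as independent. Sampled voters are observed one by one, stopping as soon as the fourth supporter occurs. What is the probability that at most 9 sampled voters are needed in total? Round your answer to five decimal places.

0.24781

Finishing within 9 sampled voters ⇔ at least 4 successes in the first 9. With X ~ Binomial(9, 0.29), P(Y ≤ 9) = 1 − P(X ≤ 3).
  k=0: C(9,0)·0.29^0·0.71^9 = 0.0458485
  k=1: C(9,1)·0.29^1·0.71^8 = 0.1685417
  k=2: C(9,2)·0.29^2·0.71^7 = 0.2753639
  k=3: C(9,3)·0.29^3·0.71^6 = 0.2624360
1 − 0.7521900 = 0.2478100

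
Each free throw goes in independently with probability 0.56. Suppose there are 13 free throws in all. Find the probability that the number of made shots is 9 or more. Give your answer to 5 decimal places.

0.25066

X ~ Binomial(13, 0.56); P(X ≥ 9) = Σ C(13,k) p^k (1−p)^(13−k) over k:
  k=9: C(13,9)·0.56^9·0.44^4 = 0.1451473
  k=10: C(13,10)·0.56^10·0.44^3 = 0.0738932
  k=11: C(13,11)·0.56^11·0.44^2 = 0.0256489
  k=12: C(13,12)·0.56^12·0.44^1 = 0.0054407
  k=13: C(13,13)·0.56^13·0.44^0 = 0.0005327
Total = 0.2506627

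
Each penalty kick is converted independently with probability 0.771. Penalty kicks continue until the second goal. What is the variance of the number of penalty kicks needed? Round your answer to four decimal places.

Y = total penalty kicks until the second success; negative binomial with r=2, p=0.771.
Var(Y) = r(1−p)/p² = 2·0.229 / 0.771² = 0.770472

0.7705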